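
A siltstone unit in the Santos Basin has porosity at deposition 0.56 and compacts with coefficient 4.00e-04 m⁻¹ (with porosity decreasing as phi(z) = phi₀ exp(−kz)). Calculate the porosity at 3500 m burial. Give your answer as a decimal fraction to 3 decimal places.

0.138

Working in km (1 km = 1000 m; k in km⁻¹ = k in m⁻¹ × 1000):
phi = phi₀·exp(−k·z) = 0.56 × exp(−0.4 × 3.5) = 0.56 × exp(−1.4)
  = 0.56 × 0.2466 = 0.1381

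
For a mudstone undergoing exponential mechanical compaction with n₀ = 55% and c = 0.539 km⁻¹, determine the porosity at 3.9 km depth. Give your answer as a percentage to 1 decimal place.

6.7%

n = n₀·exp(−c·z) = 0.55 × exp(−0.539 × 3.9) = 0.55 × exp(−2.102)
  = 0.55 × 0.1222 = 0.0672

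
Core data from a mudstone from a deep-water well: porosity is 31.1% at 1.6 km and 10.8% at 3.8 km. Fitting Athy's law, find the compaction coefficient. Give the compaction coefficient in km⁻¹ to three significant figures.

Athy: n(z) = n₀ e^(−kz) ⇒ n₁/n₂ = e^{k(z₂−z₁)} ⇒ k = ln(n₁/n₂)/(z₂−z₁)
k = ln(0.311/0.108) / (3.8 − 1.6) = ln(2.88) / 2.2 = 1.0577 / 2.2 = 0.4808 km⁻¹

0.481 km⁻¹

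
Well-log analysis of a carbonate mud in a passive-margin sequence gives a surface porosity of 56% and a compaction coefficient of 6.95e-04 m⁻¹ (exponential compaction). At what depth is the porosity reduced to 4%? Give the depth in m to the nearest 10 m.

3800 m

Working in km (1 km = 1000 m; c in km⁻¹ = c in m⁻¹ × 1000):
Invert Athy's law: d = ln(φ₀/φ) / c
d = ln(0.56/0.04) / 0.695 = ln(14) / 0.695 = 2.6391 / 0.695 = 3.797 km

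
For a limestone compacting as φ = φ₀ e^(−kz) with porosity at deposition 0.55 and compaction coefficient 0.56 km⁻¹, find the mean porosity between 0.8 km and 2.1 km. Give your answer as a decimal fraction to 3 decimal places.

⟨φ⟩ = (1/(z₂−z₁)) ∫ φ₀ e^(−kz) dz = φ₀·(e^(−k·z₁) − e^(−k·z₂)) / (k·(z₂−z₁))
e^(−0.56×0.8) = 0.6389; e^(−0.56×2.1) = 0.3085
⟨φ⟩ = 0.55 × (0.6389 − 0.3085) / (0.56 × 1.3) = 0.55 × 0.4538 = 0.2496

0.250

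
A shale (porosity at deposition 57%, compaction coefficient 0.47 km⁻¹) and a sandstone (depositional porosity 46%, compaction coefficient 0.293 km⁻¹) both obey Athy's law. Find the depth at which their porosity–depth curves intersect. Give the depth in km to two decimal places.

Set n₀ₐ e^(−βₐZ) = n₀ᵦ e^(−βᵦZ) ⇒ ln(n₀ₐ/n₀ᵦ) = (βₐ − βᵦ)·Z
Z = ln(0.57/0.46) / (0.47 − 0.293) = 0.2144 / 0.177 = 1.211 km

1.21 km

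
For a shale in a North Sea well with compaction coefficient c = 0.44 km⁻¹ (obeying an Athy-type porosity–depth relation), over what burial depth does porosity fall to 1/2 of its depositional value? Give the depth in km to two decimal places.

1.58 km

phi/phi₀ = 1/2 ⇒ exp(−c·Z) = 1/2 ⇒ Z = ln(2) / c
Z = 0.6931 / 0.44 = 1.575 km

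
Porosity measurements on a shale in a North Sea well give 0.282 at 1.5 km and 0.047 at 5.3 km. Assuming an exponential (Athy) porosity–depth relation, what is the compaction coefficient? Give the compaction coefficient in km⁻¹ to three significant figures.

Athy: phi(d) = phi₀ e^(−cd) ⇒ phi₁/phi₂ = e^{c(d₂−d₁)} ⇒ c = ln(phi₁/phi₂)/(d₂−d₁)
c = ln(0.282/0.047) / (5.3 − 1.5) = ln(6) / 3.8 = 1.7918 / 3.8 = 0.4715 km⁻¹

0.472 km⁻¹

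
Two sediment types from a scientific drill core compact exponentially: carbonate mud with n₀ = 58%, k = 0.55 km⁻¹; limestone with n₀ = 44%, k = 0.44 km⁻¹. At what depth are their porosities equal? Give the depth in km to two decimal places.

2.51 km

Set n₀ₐ e^(−kₐd) = n₀ᵦ e^(−kᵦd) ⇒ ln(n₀ₐ/n₀ᵦ) = (kₐ − kᵦ)·d
d = ln(0.58/0.44) / (0.55 − 0.44) = 0.2763 / 0.11 = 2.511 km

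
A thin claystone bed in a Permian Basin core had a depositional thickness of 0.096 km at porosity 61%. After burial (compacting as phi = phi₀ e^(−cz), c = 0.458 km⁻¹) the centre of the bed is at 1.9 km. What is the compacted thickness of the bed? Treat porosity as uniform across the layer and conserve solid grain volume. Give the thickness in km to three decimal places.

Porosity at 1.9 km: phi = 0.61·exp(−0.458×1.9) = 0.2555
Solid-volume conservation: h(1−phi) = h₀(1−phi₀) ⇒ h = h₀·(1−phi₀)/(1−phi)
h = 0.096 × (1 − 0.61)/(1 − 0.2555) = 0.096 × 0.5238 = 0.0503 km

0.050 km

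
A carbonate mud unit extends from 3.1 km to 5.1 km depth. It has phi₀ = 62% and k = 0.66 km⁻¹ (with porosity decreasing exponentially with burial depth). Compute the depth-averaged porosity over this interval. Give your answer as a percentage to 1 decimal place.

4.4%

⟨phi⟩ = (1/(z₂−z₁)) ∫ phi₀ e^(−kz) dz = phi₀·(e^(−k·z₁) − e^(−k·z₂)) / (k·(z₂−z₁))
e^(−0.66×3.1) = 0.1293; e^(−0.66×5.1) = 0.0345
⟨phi⟩ = 0.62 × (0.1293 − 0.0345) / (0.66 × 2) = 0.62 × 0.0718 = 0.0445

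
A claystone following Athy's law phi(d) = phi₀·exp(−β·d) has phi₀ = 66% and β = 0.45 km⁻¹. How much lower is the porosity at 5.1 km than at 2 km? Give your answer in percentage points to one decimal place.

phi(2) = 0.66·e^(−0.45×2) = 0.2683
phi(5.1) = 0.66·e^(−0.45×5.1) = 0.0665
Δphi = 0.2683 − 0.0665 = 0.2018

20.2 percentage points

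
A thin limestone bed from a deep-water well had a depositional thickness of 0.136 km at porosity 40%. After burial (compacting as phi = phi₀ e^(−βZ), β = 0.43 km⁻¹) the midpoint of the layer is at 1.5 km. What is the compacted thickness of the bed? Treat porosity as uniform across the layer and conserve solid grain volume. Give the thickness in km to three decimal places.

Porosity at 1.5 km: phi = 0.4·exp(−0.43×1.5) = 0.2099
Solid-volume conservation: h(1−phi) = h₀(1−phi₀) ⇒ h = h₀·(1−phi₀)/(1−phi)
h = 0.136 × (1 − 0.4)/(1 − 0.2099) = 0.136 × 0.7594 = 0.1033 km

0.103 km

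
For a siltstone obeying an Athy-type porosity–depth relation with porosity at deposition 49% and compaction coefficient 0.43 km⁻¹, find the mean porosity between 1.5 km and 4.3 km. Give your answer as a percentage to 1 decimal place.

⟨φ⟩ = (1/(d₂−d₁)) ∫ φ₀ e^(−cd) dd = φ₀·(e^(−c·d₁) − e^(−c·d₂)) / (c·(d₂−d₁))
e^(−0.43×1.5) = 0.5247; e^(−0.43×4.3) = 0.1574
⟨φ⟩ = 0.49 × (0.5247 − 0.1574) / (0.43 × 2.8) = 0.49 × 0.3050 = 0.1495

14.9%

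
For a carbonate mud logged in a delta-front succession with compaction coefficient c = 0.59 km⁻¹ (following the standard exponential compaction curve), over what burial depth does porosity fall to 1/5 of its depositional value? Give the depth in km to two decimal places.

2.73 km

n/n₀ = 1/5 ⇒ exp(−c·z) = 1/5 ⇒ z = ln(5) / c
z = 1.6094 / 0.59 = 2.728 km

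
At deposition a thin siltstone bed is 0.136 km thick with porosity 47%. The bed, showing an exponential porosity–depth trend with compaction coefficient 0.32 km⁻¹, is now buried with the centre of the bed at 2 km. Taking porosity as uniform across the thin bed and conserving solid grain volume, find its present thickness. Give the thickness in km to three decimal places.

Porosity at 2 km: φ = 0.47·exp(−0.32×2) = 0.2478
Solid-volume conservation: h(1−φ) = h₀(1−φ₀) ⇒ h = h₀·(1−φ₀)/(1−φ)
h = 0.136 × (1 − 0.47)/(1 − 0.2478) = 0.136 × 0.7046 = 0.0958 km

0.096 km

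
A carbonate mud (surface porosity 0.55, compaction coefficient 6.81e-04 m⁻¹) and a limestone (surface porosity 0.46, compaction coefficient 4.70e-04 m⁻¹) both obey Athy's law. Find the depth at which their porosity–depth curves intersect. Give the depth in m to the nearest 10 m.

850 m

Working in km (1 km = 1000 m; β in km⁻¹ = β in m⁻¹ × 1000):
Set φ₀ₐ e^(−βₐz) = φ₀ᵦ e^(−βᵦz) ⇒ ln(φ₀ₐ/φ₀ᵦ) = (βₐ − βᵦ)·z
z = ln(0.55/0.46) / (0.681 − 0.47) = 0.1787 / 0.211 = 0.847 km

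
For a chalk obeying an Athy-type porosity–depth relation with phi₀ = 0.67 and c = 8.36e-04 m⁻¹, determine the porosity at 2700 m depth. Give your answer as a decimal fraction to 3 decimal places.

0.070

Working in km (1 km = 1000 m; c in km⁻¹ = c in m⁻¹ × 1000):
phi = phi₀·exp(−c·z) = 0.67 × exp(−0.836 × 2.7) = 0.67 × exp(−2.257)
  = 0.67 × 0.1046 = 0.0701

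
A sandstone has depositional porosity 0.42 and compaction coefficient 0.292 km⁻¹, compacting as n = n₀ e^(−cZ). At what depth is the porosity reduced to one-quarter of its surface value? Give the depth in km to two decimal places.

n/n₀ = 1/4 ⇒ exp(−c·Z) = 1/4 ⇒ Z = ln(4) / c
Z = 1.3863 / 0.292 = 4.748 km

4.75 km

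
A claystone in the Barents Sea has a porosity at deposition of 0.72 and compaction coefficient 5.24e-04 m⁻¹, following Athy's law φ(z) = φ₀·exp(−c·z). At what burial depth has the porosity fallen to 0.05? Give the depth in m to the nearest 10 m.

5090 m

Working in km (1 km = 1000 m; c in km⁻¹ = c in m⁻¹ × 1000):
Invert Athy's law: z = ln(φ₀/φ) / c
z = ln(0.72/0.05) / 0.524 = ln(14.4) / 0.524 = 2.6672 / 0.524 = 5.090 km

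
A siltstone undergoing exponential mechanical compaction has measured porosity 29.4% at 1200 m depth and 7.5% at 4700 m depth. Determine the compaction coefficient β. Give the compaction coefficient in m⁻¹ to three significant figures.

0.000390 m⁻¹

Working in km (1 km = 1000 m; β in km⁻¹ = β in m⁻¹ × 1000):
Athy: φ(Z) = φ₀ e^(−βZ) ⇒ φ₁/φ₂ = e^{β(Z₂−Z₁)} ⇒ β = ln(φ₁/φ₂)/(Z₂−Z₁)
β = ln(0.294/0.075) / (4.7 − 1.2) = ln(3.92) / 3.5 = 1.3661 / 3.5 = 0.3903 km⁻¹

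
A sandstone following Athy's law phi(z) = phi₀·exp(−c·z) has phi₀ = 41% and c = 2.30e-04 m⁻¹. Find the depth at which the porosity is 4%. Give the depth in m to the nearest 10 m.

10120 m

Working in km (1 km = 1000 m; c in km⁻¹ = c in m⁻¹ × 1000):
Invert Athy's law: z = ln(phi₀/phi) / c
z = ln(0.41/0.04) / 0.23 = ln(10.25) / 0.23 = 2.3273 / 0.23 = 10.119 km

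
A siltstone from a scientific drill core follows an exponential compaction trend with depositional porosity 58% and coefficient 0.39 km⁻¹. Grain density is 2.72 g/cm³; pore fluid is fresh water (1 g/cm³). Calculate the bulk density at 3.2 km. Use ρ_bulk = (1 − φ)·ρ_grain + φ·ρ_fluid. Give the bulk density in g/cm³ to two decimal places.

2.43 g/cm³

Porosity at depth: phi = 0.58·exp(−0.39×3.2) = 0.58×0.2871 = 0.1665
Bulk density: ρ_b = (1−phi)ρ_g + phi·ρ_f = 0.8335×2.72 + 0.1665×1
       = 2.267 + 0.167 = 2.434 g/cm³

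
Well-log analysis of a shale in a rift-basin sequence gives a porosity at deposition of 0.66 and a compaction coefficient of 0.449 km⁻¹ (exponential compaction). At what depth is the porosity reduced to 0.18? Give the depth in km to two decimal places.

2.89 km

Invert Athy's law: Z = ln(phi₀/phi) / β
Z = ln(0.66/0.18) / 0.449 = ln(3.667) / 0.449 = 1.2993 / 0.449 = 2.894 km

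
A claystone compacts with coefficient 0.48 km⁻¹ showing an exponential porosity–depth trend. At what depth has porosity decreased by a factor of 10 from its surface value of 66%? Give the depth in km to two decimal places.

4.80 km

φ/φ₀ = 1/10 ⇒ exp(−β·Z) = 1/10 ⇒ Z = ln(10) / β
Z = 2.3026 / 0.48 = 4.797 km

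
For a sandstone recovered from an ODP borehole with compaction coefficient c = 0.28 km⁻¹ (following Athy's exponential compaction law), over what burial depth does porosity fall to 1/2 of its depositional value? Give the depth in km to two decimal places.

2.48 km

n/n₀ = 1/2 ⇒ exp(−c·d) = 1/2 ⇒ d = ln(2) / c
d = 0.6931 / 0.28 = 2.476 km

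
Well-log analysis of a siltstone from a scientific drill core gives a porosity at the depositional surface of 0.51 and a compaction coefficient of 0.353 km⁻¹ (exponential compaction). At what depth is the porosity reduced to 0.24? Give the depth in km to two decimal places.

2.14 km

Invert Athy's law: z = ln(φ₀/φ) / β
z = ln(0.51/0.24) / 0.353 = ln(2.125) / 0.353 = 0.7538 / 0.353 = 2.135 km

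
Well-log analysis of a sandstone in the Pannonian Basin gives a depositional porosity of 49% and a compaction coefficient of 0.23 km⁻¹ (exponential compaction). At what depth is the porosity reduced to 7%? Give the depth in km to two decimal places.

8.46 km

Invert Athy's law: Z = ln(n₀/n) / c
Z = ln(0.49/0.07) / 0.23 = ln(7) / 0.23 = 1.9459 / 0.23 = 8.460 km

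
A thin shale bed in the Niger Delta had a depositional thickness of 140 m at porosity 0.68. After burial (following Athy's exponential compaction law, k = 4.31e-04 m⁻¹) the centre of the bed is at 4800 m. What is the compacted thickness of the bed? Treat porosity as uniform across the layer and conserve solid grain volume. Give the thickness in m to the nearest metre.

49 m

Working in km (1 km = 1000 m; k in km⁻¹ = k in m⁻¹ × 1000):
Porosity at 4.8 km: phi = 0.68·exp(−0.431×4.8) = 0.0859
Solid-volume conservation: h(1−phi) = h₀(1−phi₀) ⇒ h = h₀·(1−phi₀)/(1−phi)
h = 0.14 × (1 − 0.68)/(1 − 0.0859) = 0.14 × 0.3501 = 0.0490 km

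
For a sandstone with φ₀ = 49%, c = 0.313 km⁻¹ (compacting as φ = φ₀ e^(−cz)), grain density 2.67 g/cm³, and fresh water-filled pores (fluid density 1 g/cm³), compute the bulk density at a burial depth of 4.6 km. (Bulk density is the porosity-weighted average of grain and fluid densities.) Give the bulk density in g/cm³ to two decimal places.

2.48 g/cm³

Porosity at depth: φ = 0.49·exp(−0.313×4.6) = 0.49×0.2370 = 0.1161
Bulk density: ρ_b = (1−φ)ρ_g + φ·ρ_f = 0.8839×2.67 + 0.1161×1
       = 2.360 + 0.116 = 2.476 g/cm³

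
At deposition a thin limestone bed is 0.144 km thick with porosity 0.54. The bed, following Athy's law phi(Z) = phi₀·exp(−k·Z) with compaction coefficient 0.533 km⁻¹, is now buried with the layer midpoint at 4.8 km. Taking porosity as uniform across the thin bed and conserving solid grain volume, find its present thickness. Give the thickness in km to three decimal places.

0.069 km

Porosity at 4.8 km: phi = 0.54·exp(−0.533×4.8) = 0.0418
Solid-volume conservation: h(1−phi) = h₀(1−phi₀) ⇒ h = h₀·(1−phi₀)/(1−phi)
h = 0.144 × (1 − 0.54)/(1 − 0.0418) = 0.144 × 0.4801 = 0.0691 km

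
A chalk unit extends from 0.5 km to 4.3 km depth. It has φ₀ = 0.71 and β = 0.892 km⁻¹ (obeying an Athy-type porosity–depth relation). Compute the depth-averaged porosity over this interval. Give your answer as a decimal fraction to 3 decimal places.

0.130

⟨φ⟩ = (1/(z₂−z₁)) ∫ φ₀ e^(−βz) dz = φ₀·(e^(−β·z₁) − e^(−β·z₂)) / (β·(z₂−z₁))
e^(−0.892×0.5) = 0.6402; e^(−0.892×4.3) = 0.0216
⟨φ⟩ = 0.71 × (0.6402 − 0.0216) / (0.892 × 3.8) = 0.71 × 0.1825 = 0.1296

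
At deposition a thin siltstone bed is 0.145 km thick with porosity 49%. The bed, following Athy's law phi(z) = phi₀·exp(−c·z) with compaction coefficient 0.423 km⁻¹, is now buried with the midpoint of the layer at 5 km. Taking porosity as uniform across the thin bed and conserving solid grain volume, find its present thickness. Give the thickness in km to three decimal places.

0.079 km

Porosity at 5 km: phi = 0.49·exp(−0.423×5) = 0.0591
Solid-volume conservation: h(1−phi) = h₀(1−phi₀) ⇒ h = h₀·(1−phi₀)/(1−phi)
h = 0.145 × (1 − 0.49)/(1 − 0.0591) = 0.145 × 0.5420 = 0.0786 km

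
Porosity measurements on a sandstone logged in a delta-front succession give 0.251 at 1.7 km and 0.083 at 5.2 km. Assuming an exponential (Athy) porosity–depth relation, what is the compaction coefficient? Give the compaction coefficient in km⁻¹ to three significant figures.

Athy: φ(Z) = φ₀ e^(−cZ) ⇒ φ₁/φ₂ = e^{c(Z₂−Z₁)} ⇒ c = ln(φ₁/φ₂)/(Z₂−Z₁)
c = ln(0.251/0.083) / (5.2 − 1.7) = ln(3.024) / 3.5 = 1.1066 / 3.5 = 0.3162 km⁻¹

0.316 km⁻¹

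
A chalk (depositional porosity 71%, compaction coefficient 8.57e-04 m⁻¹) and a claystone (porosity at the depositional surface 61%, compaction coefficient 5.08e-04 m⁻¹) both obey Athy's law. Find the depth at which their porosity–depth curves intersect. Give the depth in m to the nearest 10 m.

430 m

Working in km (1 km = 1000 m; β in km⁻¹ = β in m⁻¹ × 1000):
Set phi₀ₐ e^(−βₐz) = phi₀ᵦ e^(−βᵦz) ⇒ ln(phi₀ₐ/phi₀ᵦ) = (βₐ − βᵦ)·z
z = ln(0.71/0.61) / (0.857 − 0.508) = 0.1518 / 0.349 = 0.435 km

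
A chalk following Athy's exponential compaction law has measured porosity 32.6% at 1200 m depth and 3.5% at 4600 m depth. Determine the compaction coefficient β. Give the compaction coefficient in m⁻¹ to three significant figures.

0.000656 m⁻¹

Working in km (1 km = 1000 m; β in km⁻¹ = β in m⁻¹ × 1000):
Athy: n(d) = n₀ e^(−βd) ⇒ n₁/n₂ = e^{β(d₂−d₁)} ⇒ β = ln(n₁/n₂)/(d₂−d₁)
β = ln(0.326/0.035) / (4.6 − 1.2) = ln(9.314) / 3.4 = 2.2315 / 3.4 = 0.6563 km⁻¹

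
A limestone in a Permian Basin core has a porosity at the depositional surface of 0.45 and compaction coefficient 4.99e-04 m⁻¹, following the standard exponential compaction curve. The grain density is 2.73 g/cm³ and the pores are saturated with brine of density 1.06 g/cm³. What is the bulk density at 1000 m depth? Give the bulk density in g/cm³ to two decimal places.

Working in km (1 km = 1000 m; k in km⁻¹ = k in m⁻¹ × 1000):
Porosity at depth: φ = 0.45·exp(−0.499×1) = 0.45×0.6071 = 0.2732
Bulk density: ρ_b = (1−φ)ρ_g + φ·ρ_f = 0.7268×2.73 + 0.2732×1.06
       = 1.984 + 0.290 = 2.274 g/cm³

2.27 g/cm³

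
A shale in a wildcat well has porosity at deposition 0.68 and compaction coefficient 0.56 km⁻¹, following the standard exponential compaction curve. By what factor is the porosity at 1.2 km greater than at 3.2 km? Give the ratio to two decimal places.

3.06

phi(Z₁)/phi(Z₂) = e^(−β·Z₁)/e^(−β·Z₂) = e^{β(Z₂−Z₁)}
= exp(0.56 × 2) = exp(1.12) = 3.0649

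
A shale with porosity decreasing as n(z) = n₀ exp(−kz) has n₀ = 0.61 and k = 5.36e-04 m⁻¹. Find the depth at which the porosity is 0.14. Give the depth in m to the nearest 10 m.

2750 m

Working in km (1 km = 1000 m; k in km⁻¹ = k in m⁻¹ × 1000):
Invert Athy's law: z = ln(n₀/n) / k
z = ln(0.61/0.14) / 0.536 = ln(4.357) / 0.536 = 1.4718 / 0.536 = 2.746 km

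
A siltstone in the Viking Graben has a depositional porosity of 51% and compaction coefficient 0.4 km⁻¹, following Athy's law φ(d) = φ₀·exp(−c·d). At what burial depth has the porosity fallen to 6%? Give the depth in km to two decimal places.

5.35 km

Invert Athy's law: d = ln(φ₀/φ) / c
d = ln(0.51/0.06) / 0.4 = ln(8.5) / 0.4 = 2.1401 / 0.4 = 5.350 km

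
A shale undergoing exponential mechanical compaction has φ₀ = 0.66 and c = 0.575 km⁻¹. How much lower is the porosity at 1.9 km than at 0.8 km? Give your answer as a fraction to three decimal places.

φ(0.8) = 0.66·e^(−0.575×0.8) = 0.4166
φ(1.9) = 0.66·e^(−0.575×1.9) = 0.2213
Δφ = 0.4166 − 0.2213 = 0.1953

0.195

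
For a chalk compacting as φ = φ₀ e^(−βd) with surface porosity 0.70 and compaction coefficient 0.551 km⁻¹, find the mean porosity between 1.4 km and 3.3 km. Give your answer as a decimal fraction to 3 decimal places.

0.201

⟨φ⟩ = (1/(d₂−d₁)) ∫ φ₀ e^(−βd) dd = φ₀·(e^(−β·d₁) − e^(−β·d₂)) / (β·(d₂−d₁))
e^(−0.551×1.4) = 0.4624; e^(−0.551×3.3) = 0.1623
⟨φ⟩ = 0.7 × (0.4624 − 0.1623) / (0.551 × 1.9) = 0.7 × 0.2866 = 0.2006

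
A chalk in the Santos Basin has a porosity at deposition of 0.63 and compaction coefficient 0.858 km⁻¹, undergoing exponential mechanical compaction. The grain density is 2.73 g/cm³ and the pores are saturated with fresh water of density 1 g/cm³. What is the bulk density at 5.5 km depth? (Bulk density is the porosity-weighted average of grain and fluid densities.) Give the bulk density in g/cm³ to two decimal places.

Porosity at depth: phi = 0.63·exp(−0.858×5.5) = 0.63×0.0089 = 0.0056
Bulk density: ρ_b = (1−phi)ρ_g + phi·ρ_f = 0.9944×2.73 + 0.0056×1
       = 2.715 + 0.006 = 2.720 g/cm³

2.72 g/cm³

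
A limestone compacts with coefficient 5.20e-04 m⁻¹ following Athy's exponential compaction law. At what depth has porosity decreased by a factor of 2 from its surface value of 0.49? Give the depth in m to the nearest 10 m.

Working in km (1 km = 1000 m; k in km⁻¹ = k in m⁻¹ × 1000):
phi/phi₀ = 1/2 ⇒ exp(−k·d) = 1/2 ⇒ d = ln(2) / k
d = 0.6931 / 0.52 = 1.333 km

1330 m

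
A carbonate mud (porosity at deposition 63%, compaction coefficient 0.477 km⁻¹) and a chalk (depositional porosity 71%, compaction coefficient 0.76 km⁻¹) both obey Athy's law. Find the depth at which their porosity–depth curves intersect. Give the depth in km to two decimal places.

Set n₀ₐ e^(−βₐz) = n₀ᵦ e^(−βᵦz) ⇒ ln(n₀ₐ/n₀ᵦ) = (βₐ − βᵦ)·z
z = ln(0.63/0.71) / (0.477 − 0.76) = -0.1195 / -0.283 = 0.422 km

0.42 km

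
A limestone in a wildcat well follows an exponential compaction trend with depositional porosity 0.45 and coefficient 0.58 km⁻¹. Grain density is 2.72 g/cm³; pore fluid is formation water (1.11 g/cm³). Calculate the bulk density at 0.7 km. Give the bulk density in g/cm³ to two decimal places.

2.24 g/cm³

Porosity at depth: n = 0.45·exp(−0.58×0.7) = 0.45×0.6663 = 0.2998
Bulk density: ρ_b = (1−n)ρ_g + n·ρ_f = 0.7002×2.72 + 0.2998×1.11
       = 1.904 + 0.333 = 2.237 g/cm³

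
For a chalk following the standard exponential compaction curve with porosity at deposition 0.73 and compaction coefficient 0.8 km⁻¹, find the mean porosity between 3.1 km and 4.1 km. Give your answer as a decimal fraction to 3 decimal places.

0.042

⟨φ⟩ = (1/(d₂−d₁)) ∫ φ₀ e^(−βd) dd = φ₀·(e^(−β·d₁) − e^(−β·d₂)) / (β·(d₂−d₁))
e^(−0.8×3.1) = 0.0837; e^(−0.8×4.1) = 0.0376
⟨φ⟩ = 0.73 × (0.0837 − 0.0376) / (0.8 × 1) = 0.73 × 0.0576 = 0.0421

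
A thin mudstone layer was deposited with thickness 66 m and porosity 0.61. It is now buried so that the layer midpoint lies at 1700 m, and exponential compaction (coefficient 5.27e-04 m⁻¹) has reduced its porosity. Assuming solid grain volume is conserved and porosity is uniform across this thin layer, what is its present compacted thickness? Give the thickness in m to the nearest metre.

Working in km (1 km = 1000 m; k in km⁻¹ = k in m⁻¹ × 1000):
Porosity at 1.7 km: φ = 0.61·exp(−0.527×1.7) = 0.2490
Solid-volume conservation: h(1−φ) = h₀(1−φ₀) ⇒ h = h₀·(1−φ₀)/(1−φ)
h = 0.066 × (1 − 0.61)/(1 − 0.2490) = 0.066 × 0.5193 = 0.0343 km

34 m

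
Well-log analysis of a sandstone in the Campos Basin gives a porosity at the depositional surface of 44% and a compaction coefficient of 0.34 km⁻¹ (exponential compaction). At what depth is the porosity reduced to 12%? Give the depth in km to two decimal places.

3.82 km

Invert Athy's law: Z = ln(φ₀/φ) / k
Z = ln(0.44/0.12) / 0.34 = ln(3.667) / 0.34 = 1.2993 / 0.34 = 3.821 km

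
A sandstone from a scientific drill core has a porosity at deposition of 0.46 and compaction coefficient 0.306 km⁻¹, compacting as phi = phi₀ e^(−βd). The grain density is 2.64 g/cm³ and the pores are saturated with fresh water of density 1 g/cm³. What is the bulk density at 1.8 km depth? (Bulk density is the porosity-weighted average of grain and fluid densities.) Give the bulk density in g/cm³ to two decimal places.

2.21 g/cm³

Porosity at depth: phi = 0.46·exp(−0.306×1.8) = 0.46×0.5765 = 0.2652
Bulk density: ρ_b = (1−phi)ρ_g + phi·ρ_f = 0.7348×2.64 + 0.2652×1
       = 1.940 + 0.265 = 2.205 g/cm³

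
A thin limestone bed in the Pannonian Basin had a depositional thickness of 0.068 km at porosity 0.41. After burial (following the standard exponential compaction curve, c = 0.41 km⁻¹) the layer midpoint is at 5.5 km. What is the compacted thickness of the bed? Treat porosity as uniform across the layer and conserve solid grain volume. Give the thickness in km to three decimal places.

0.042 km

Porosity at 5.5 km: φ = 0.41·exp(−0.41×5.5) = 0.0430
Solid-volume conservation: h(1−φ) = h₀(1−φ₀) ⇒ h = h₀·(1−φ₀)/(1−φ)
h = 0.068 × (1 − 0.41)/(1 − 0.0430) = 0.068 × 0.6165 = 0.0419 km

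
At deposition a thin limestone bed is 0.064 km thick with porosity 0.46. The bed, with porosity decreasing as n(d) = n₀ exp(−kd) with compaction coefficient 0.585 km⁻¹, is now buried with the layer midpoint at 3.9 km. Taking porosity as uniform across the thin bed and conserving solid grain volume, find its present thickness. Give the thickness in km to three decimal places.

Porosity at 3.9 km: n = 0.46·exp(−0.585×3.9) = 0.0470
Solid-volume conservation: h(1−n) = h₀(1−n₀) ⇒ h = h₀·(1−n₀)/(1−n)
h = 0.064 × (1 − 0.46)/(1 − 0.0470) = 0.064 × 0.5666 = 0.0363 km

0.036 km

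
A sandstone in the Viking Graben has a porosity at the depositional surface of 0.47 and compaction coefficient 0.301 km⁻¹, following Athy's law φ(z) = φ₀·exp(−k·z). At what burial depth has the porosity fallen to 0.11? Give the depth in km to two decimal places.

4.82 km

Invert Athy's law: z = ln(φ₀/φ) / k
z = ln(0.47/0.11) / 0.301 = ln(4.273) / 0.301 = 1.4523 / 0.301 = 4.825 km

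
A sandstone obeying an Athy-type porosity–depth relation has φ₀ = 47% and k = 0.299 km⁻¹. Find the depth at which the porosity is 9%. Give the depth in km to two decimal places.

5.53 km

Invert Athy's law: z = ln(φ₀/φ) / k
z = ln(0.47/0.09) / 0.299 = ln(5.222) / 0.299 = 1.6529 / 0.299 = 5.528 km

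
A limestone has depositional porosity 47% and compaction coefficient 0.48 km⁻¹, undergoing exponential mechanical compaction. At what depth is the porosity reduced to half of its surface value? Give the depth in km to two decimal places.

1.44 km

φ/φ₀ = 1/2 ⇒ exp(−k·z) = 1/2 ⇒ z = ln(2) / k
z = 0.6931 / 0.48 = 1.444 km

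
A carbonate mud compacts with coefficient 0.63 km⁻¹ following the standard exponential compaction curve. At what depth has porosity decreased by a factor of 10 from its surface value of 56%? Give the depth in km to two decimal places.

3.65 km

phi/phi₀ = 1/10 ⇒ exp(−β·z) = 1/10 ⇒ z = ln(10) / β
z = 2.3026 / 0.63 = 3.655 km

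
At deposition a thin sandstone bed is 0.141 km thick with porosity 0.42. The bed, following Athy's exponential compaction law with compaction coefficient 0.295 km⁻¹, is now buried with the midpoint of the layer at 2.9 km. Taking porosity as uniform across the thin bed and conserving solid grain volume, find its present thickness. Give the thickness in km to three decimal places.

Porosity at 2.9 km: n = 0.42·exp(−0.295×2.9) = 0.1785
Solid-volume conservation: h(1−n) = h₀(1−n₀) ⇒ h = h₀·(1−n₀)/(1−n)
h = 0.141 × (1 − 0.42)/(1 − 0.1785) = 0.141 × 0.7061 = 0.0996 km

0.100 km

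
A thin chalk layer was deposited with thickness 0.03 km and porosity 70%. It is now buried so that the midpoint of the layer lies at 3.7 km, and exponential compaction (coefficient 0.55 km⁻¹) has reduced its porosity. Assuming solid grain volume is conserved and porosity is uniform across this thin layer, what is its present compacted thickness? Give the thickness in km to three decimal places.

Porosity at 3.7 km: φ = 0.7·exp(−0.55×3.7) = 0.0915
Solid-volume conservation: h(1−φ) = h₀(1−φ₀) ⇒ h = h₀·(1−φ₀)/(1−φ)
h = 0.03 × (1 − 0.7)/(1 − 0.0915) = 0.03 × 0.3302 = 0.0099 km

0.010 km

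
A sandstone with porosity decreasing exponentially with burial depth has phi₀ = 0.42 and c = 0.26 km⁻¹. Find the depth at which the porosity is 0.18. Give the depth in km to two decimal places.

Invert Athy's law: z = ln(phi₀/phi) / c
z = ln(0.42/0.18) / 0.26 = ln(2.333) / 0.26 = 0.8473 / 0.26 = 3.259 km

3.26 km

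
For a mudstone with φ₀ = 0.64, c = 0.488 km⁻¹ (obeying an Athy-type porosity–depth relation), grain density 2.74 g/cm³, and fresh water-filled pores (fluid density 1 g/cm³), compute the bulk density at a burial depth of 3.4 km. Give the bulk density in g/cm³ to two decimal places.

Porosity at depth: φ = 0.64·exp(−0.488×3.4) = 0.64×0.1903 = 0.1218
Bulk density: ρ_b = (1−φ)ρ_g + φ·ρ_f = 0.8782×2.74 + 0.1218×1
       = 2.406 + 0.122 = 2.528 g/cm³

2.53 g/cm³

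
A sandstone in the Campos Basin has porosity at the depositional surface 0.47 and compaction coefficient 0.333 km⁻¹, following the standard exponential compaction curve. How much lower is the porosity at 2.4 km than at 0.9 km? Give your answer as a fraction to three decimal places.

0.137

phi(0.9) = 0.47·e^(−0.333×0.9) = 0.3483
phi(2.4) = 0.47·e^(−0.333×2.4) = 0.2114
Δphi = 0.3483 − 0.2114 = 0.1369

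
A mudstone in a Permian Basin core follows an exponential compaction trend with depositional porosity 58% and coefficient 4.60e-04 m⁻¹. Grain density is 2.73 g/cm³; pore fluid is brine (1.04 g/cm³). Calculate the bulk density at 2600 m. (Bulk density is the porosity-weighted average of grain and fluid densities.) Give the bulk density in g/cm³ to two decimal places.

2.43 g/cm³

Working in km (1 km = 1000 m; c in km⁻¹ = c in m⁻¹ × 1000):
Porosity at depth: φ = 0.58·exp(−0.46×2.6) = 0.58×0.3024 = 0.1754
Bulk density: ρ_b = (1−φ)ρ_g + φ·ρ_f = 0.8246×2.73 + 0.1754×1.04
       = 2.251 + 0.182 = 2.434 g/cm³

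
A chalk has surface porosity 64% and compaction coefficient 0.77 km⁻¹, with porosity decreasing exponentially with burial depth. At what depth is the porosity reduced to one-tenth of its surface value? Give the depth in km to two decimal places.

phi/phi₀ = 1/10 ⇒ exp(−β·Z) = 1/10 ⇒ Z = ln(10) / β
Z = 2.3026 / 0.77 = 2.990 km

2.99 km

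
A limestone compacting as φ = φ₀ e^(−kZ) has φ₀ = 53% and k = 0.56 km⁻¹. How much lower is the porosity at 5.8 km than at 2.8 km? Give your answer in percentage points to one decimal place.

φ(2.8) = 0.53·e^(−0.56×2.8) = 0.1105
φ(5.8) = 0.53·e^(−0.56×5.8) = 0.0206
Δφ = 0.1105 − 0.0206 = 0.0899

9.0 percentage points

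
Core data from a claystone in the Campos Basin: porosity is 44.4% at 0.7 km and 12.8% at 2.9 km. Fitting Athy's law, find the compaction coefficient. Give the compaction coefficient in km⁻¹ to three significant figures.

0.565 km⁻¹

Athy: n(z) = n₀ e^(−cz) ⇒ n₁/n₂ = e^{c(z₂−z₁)} ⇒ c = ln(n₁/n₂)/(z₂−z₁)
c = ln(0.444/0.128) / (2.9 − 0.7) = ln(3.469) / 2.2 = 1.2438 / 2.2 = 0.5654 km⁻¹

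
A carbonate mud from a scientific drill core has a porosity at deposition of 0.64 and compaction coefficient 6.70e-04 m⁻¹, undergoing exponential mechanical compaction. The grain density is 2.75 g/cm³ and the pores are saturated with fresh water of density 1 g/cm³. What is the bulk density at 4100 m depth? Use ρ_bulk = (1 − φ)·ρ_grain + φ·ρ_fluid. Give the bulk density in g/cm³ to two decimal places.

2.68 g/cm³

Working in km (1 km = 1000 m; k in km⁻¹ = k in m⁻¹ × 1000):
Porosity at depth: phi = 0.64·exp(−0.67×4.1) = 0.64×0.0641 = 0.0410
Bulk density: ρ_b = (1−phi)ρ_g + phi·ρ_f = 0.9590×2.75 + 0.0410×1
       = 2.637 + 0.041 = 2.678 g/cm³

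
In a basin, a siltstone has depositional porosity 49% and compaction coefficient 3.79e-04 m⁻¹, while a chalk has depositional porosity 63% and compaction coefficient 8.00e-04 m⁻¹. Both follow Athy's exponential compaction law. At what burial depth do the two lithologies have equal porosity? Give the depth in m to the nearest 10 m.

600 m

Working in km (1 km = 1000 m; β in km⁻¹ = β in m⁻¹ × 1000):
Set φ₀ₐ e^(−βₐd) = φ₀ᵦ e^(−βᵦd) ⇒ ln(φ₀ₐ/φ₀ᵦ) = (βₐ − βᵦ)·d
d = ln(0.49/0.63) / (0.379 − 0.8) = -0.2513 / -0.421 = 0.597 km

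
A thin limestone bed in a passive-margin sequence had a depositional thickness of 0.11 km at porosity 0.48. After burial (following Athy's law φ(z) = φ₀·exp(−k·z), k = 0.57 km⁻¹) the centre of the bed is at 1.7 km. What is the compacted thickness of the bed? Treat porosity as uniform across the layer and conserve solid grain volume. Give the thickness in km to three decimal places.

Porosity at 1.7 km: φ = 0.48·exp(−0.57×1.7) = 0.1821
Solid-volume conservation: h(1−φ) = h₀(1−φ₀) ⇒ h = h₀·(1−φ₀)/(1−φ)
h = 0.11 × (1 − 0.48)/(1 − 0.1821) = 0.11 × 0.6358 = 0.0699 km

0.070 km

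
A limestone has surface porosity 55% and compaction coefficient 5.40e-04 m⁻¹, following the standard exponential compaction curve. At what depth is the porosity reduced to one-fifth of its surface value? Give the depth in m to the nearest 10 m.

Working in km (1 km = 1000 m; β in km⁻¹ = β in m⁻¹ × 1000):
φ/φ₀ = 1/5 ⇒ exp(−β·z) = 1/5 ⇒ z = ln(5) / β
z = 1.6094 / 0.54 = 2.980 km

2980 m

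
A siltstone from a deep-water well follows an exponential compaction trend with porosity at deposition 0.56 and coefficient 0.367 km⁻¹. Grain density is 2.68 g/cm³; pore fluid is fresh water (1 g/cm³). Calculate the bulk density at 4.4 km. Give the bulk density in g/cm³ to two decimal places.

2.49 g/cm³

Porosity at depth: n = 0.56·exp(−0.367×4.4) = 0.56×0.1989 = 0.1114
Bulk density: ρ_b = (1−n)ρ_g + n·ρ_f = 0.8886×2.68 + 0.1114×1
       = 2.381 + 0.111 = 2.493 g/cm³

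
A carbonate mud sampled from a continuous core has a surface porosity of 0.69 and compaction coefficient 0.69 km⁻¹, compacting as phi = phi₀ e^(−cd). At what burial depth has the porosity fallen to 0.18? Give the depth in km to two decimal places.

1.95 km

Invert Athy's law: d = ln(phi₀/phi) / c
d = ln(0.69/0.18) / 0.69 = ln(3.833) / 0.69 = 1.3437 / 0.69 = 1.947 km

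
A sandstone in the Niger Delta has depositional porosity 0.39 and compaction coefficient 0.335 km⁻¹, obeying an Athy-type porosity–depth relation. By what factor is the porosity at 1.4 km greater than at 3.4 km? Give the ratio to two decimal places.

φ(Z₁)/φ(Z₂) = e^(−k·Z₁)/e^(−k·Z₂) = e^{k(Z₂−Z₁)}
= exp(0.335 × 2) = exp(0.67) = 1.9542

1.95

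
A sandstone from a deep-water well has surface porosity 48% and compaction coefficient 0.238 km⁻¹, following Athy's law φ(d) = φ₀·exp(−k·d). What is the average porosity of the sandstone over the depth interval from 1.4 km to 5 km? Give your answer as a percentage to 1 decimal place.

23.1%

⟨φ⟩ = (1/(d₂−d₁)) ∫ φ₀ e^(−kd) dd = φ₀·(e^(−k·d₁) − e^(−k·d₂)) / (k·(d₂−d₁))
e^(−0.238×1.4) = 0.7166; e^(−0.238×5) = 0.3042
⟨φ⟩ = 0.48 × (0.7166 − 0.3042) / (0.238 × 3.6) = 0.48 × 0.4813 = 0.2310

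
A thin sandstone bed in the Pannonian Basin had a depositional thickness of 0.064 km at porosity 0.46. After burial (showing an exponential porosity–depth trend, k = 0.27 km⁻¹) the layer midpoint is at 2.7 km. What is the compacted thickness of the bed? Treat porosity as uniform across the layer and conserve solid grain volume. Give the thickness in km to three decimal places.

0.044 km

Porosity at 2.7 km: phi = 0.46·exp(−0.27×2.7) = 0.2219
Solid-volume conservation: h(1−phi) = h₀(1−phi₀) ⇒ h = h₀·(1−phi₀)/(1−phi)
h = 0.064 × (1 − 0.46)/(1 − 0.2219) = 0.064 × 0.6940 = 0.0444 km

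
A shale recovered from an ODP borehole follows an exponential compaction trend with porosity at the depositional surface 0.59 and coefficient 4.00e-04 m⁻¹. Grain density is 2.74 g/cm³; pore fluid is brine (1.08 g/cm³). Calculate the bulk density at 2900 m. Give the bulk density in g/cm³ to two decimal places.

Working in km (1 km = 1000 m; k in km⁻¹ = k in m⁻¹ × 1000):
Porosity at depth: φ = 0.59·exp(−0.4×2.9) = 0.59×0.3135 = 0.1850
Bulk density: ρ_b = (1−φ)ρ_g + φ·ρ_f = 0.8150×2.74 + 0.1850×1.08
       = 2.233 + 0.200 = 2.433 g/cm³

2.43 g/cm³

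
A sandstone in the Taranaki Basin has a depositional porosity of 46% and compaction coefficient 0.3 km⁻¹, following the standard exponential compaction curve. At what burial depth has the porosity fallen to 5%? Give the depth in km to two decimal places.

7.40 km

Invert Athy's law: d = ln(n₀/n) / k
d = ln(0.46/0.05) / 0.3 = ln(9.2) / 0.3 = 2.2192 / 0.3 = 7.397 km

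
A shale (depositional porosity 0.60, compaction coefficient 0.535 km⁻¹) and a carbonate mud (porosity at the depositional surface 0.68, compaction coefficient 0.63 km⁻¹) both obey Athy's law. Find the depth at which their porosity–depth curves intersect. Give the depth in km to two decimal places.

Set n₀ₐ e^(−kₐZ) = n₀ᵦ e^(−kᵦZ) ⇒ ln(n₀ₐ/n₀ᵦ) = (kₐ − kᵦ)·Z
Z = ln(0.6/0.68) / (0.535 − 0.63) = -0.1252 / -0.095 = 1.318 km

1.32 km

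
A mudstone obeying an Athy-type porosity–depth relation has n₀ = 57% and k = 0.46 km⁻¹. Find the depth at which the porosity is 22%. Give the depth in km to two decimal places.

Invert Athy's law: z = ln(n₀/n) / k
z = ln(0.57/0.22) / 0.46 = ln(2.591) / 0.46 = 0.9520 / 0.46 = 2.070 km

2.07 km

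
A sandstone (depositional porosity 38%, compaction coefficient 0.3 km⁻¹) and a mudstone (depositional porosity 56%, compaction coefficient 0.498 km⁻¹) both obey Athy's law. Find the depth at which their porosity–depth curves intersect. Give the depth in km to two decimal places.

1.96 km

Set φ₀ₐ e^(−cₐZ) = φ₀ᵦ e^(−cᵦZ) ⇒ ln(φ₀ₐ/φ₀ᵦ) = (cₐ − cᵦ)·Z
Z = ln(0.38/0.56) / (0.3 − 0.498) = -0.3878 / -0.198 = 1.958 km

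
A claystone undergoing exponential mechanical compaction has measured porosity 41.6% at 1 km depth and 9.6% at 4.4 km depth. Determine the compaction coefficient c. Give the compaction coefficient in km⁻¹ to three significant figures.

Athy: φ(Z) = φ₀ e^(−cZ) ⇒ φ₁/φ₂ = e^{c(Z₂−Z₁)} ⇒ c = ln(φ₁/φ₂)/(Z₂−Z₁)
c = ln(0.416/0.096) / (4.4 − 1) = ln(4.333) / 3.4 = 1.4663 / 3.4 = 0.4313 km⁻¹

0.431 km⁻¹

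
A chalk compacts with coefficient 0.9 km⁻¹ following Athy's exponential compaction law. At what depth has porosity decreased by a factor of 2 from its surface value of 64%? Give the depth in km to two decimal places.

φ/φ₀ = 1/2 ⇒ exp(−k·z) = 1/2 ⇒ z = ln(2) / k
z = 0.6931 / 0.9 = 0.770 km

0.77 km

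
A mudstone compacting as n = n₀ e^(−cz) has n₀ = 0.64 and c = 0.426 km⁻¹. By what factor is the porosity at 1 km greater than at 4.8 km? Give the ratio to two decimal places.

5.05

n(z₁)/n(z₂) = e^(−c·z₁)/e^(−c·z₂) = e^{c(z₂−z₁)}
= exp(0.426 × 3.8) = exp(1.619) = 5.0470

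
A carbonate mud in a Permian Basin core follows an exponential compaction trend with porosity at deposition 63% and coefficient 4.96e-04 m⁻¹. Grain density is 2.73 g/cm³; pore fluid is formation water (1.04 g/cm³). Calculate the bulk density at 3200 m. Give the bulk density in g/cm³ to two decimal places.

2.51 g/cm³

Working in km (1 km = 1000 m; c in km⁻¹ = c in m⁻¹ × 1000):
Porosity at depth: n = 0.63·exp(−0.496×3.2) = 0.63×0.2045 = 0.1288
Bulk density: ρ_b = (1−n)ρ_g + n·ρ_f = 0.8712×2.73 + 0.1288×1.04
       = 2.378 + 0.134 = 2.512 g/cm³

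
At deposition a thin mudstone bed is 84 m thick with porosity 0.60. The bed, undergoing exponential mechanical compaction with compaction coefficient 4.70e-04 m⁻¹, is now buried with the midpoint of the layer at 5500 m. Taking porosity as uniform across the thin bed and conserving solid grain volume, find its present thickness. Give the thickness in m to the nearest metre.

35 m

Working in km (1 km = 1000 m; β in km⁻¹ = β in m⁻¹ × 1000):
Porosity at 5.5 km: n = 0.6·exp(−0.47×5.5) = 0.0452
Solid-volume conservation: h(1−n) = h₀(1−n₀) ⇒ h = h₀·(1−n₀)/(1−n)
h = 0.084 × (1 − 0.6)/(1 − 0.0452) = 0.084 × 0.4190 = 0.0352 km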